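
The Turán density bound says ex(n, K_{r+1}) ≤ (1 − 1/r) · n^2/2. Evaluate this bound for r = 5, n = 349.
Turán density bound = (4/5) · 349^2/2 = 243602/5 ≈ 48720.4

Turán's theorem: ex(n, K_{r+1}) is achieved by the complete r-partite Turán graph T(n, r) with parts as balanced as possible, and is at most (1 − 1/r) · n^2/2. For r = 5, n = 349: the density bound is (4/5) · 121801/2 = 243602/5 ≈ 48720.4. The integer-valued extremum is e(T(349, 5)) = 48720, which is strictly less than the density bound 243602/5 since 5 ∤ 349 (the parts of T(349, 5) cannot all be equal).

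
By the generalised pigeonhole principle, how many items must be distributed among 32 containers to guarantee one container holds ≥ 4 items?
n = (4 − 1)·32 + 1 = 97

By the generalised pigeonhole principle, to guarantee some box contains ≥ r objects we need more than (r − 1) · k objects total. Threshold: n = (r − 1) · k + 1. With r = 4 and k = 32: n = 3 · 32 + 1 = 96 + 1 = 97. For n = 96 = 3 · 32, we can put exactly 3 objects in every box, avoiding 4 in any single one — so 97 is tight.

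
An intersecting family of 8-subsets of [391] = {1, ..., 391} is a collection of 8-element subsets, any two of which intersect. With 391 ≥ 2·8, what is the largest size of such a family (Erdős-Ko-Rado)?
max |F| = C(390, 7) = 257932234834560

Erdős-Ko-Rado (1961): when n ≥ 2k, max |F| = C(n−1, k−1). The bound is attained by the star {A : i ∈ A} for any fixed i ∈ [n]. Here C(391−1, 8−1) = C(390, 7) = 257932234834560.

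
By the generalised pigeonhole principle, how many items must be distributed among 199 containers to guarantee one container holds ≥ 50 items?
n = (50 − 1)·199 + 1 = 9752

By the generalised pigeonhole principle, to guarantee some box contains ≥ r objects we need more than (r − 1) · k objects total. Threshold: n = (r − 1) · k + 1. With r = 50 and k = 199: n = 49 · 199 + 1 = 9751 + 1 = 9752. For n = 9751 = 49 · 199, we can put exactly 49 objects in every box, avoiding 50 in any single one — so 9752 is tight.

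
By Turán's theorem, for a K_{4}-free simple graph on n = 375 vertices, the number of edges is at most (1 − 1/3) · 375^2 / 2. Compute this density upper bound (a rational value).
Turán density bound = (2/3) · 375^2/2 = 46875

Turán's theorem: ex(n, K_{r+1}) is achieved by the complete r-partite Turán graph T(n, r) with parts as balanced as possible, and is at most (1 − 1/r) · n^2/2. For r = 3, n = 375: the density bound is (2/3) · 140625/2 = 46875. Since 3 ∣ 375, the Turán graph T(375, 3) has parts of equal size 125, and its edge count e(T(375, 3)) = 46875 attains the density bound exactly.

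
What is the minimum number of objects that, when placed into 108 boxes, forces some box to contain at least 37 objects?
n = (37 − 1)·108 + 1 = 3889

By the generalised pigeonhole principle, to guarantee some box contains ≥ r objects we need more than (r − 1) · k objects total. Threshold: n = (r − 1) · k + 1. With r = 37 and k = 108: n = 36 · 108 + 1 = 3888 + 1 = 3889. For n = 3888 = 36 · 108, we can put exactly 36 objects in every box, avoiding 37 in any single one — so 3889 is tight.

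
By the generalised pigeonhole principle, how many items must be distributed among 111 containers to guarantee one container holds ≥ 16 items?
n = (16 − 1)·111 + 1 = 1666

By the generalised pigeonhole principle, to guarantee some box contains ≥ r objects we need more than (r − 1) · k objects total. Threshold: n = (r − 1) · k + 1. With r = 16 and k = 111: n = 15 · 111 + 1 = 1665 + 1 = 1666. For n = 1665 = 15 · 111, we can put exactly 15 objects in every box, avoiding 16 in any single one — so 1666 is tight.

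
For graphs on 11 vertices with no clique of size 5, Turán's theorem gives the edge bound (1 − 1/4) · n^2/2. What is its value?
Turán density bound = (3/4) · 11^2/2 = 363/8 ≈ 45.375

Turán's theorem: ex(n, K_{r+1}) is achieved by the complete r-partite Turán graph T(n, r) with parts as balanced as possible, and is at most (1 − 1/r) · n^2/2. For r = 4, n = 11: the density bound is (3/4) · 121/2 = 363/8 ≈ 45.375. The integer-valued extremum is e(T(11, 4)) = 45, which is strictly less than the density bound 363/8 since 4 ∤ 11 (the parts of T(11, 4) cannot all be equal).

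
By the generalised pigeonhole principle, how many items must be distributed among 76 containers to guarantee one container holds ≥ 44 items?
n = (44 − 1)·76 + 1 = 3269

By the generalised pigeonhole principle, to guarantee some box contains ≥ r objects we need more than (r − 1) · k objects total. Threshold: n = (r − 1) · k + 1. With r = 44 and k = 76: n = 43 · 76 + 1 = 3268 + 1 = 3269. For n = 3268 = 43 · 76, we can put exactly 43 objects in every box, avoiding 44 in any single one — so 3269 is tight.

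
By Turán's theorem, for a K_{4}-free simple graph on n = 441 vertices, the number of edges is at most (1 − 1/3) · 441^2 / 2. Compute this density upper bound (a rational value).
Turán density bound = (2/3) · 441^2/2 = 64827

Turán's theorem: ex(n, K_{r+1}) is achieved by the complete r-partite Turán graph T(n, r) with parts as balanced as possible, and is at most (1 − 1/r) · n^2/2. For r = 3, n = 441: the density bound is (2/3) · 194481/2 = 64827. Since 3 ∣ 441, the Turán graph T(441, 3) has parts of equal size 147, and its edge count e(T(441, 3)) = 64827 attains the density bound exactly.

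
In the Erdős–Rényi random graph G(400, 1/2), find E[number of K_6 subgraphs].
E[# K_6] = C(400, 6) · (1/2)^C(6, 2) = 5478557838600 / 2^15 = 684819729825/4096 ≈ 167192316.851807

For each 6-subset S of vertices (there are C(400, 6) = 5478557838600 such S), let X_S = 1 if S induces a K_6 (all C(6, 2) = 15 edges present). Then P(X_S = 1) = (1/2)^15 = 1/32768. By linearity of expectation, E[# K_6] = C(400, 6) · (1/2)^15 = 5478557838600 / 32768 = 684819729825/4096 ≈ 167192316.851807.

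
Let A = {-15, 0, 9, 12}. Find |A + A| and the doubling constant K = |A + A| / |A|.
K = |A + A| / |A| = 10/4 = 5/2

Enumerate A + A = {a + b : a, b ∈ A}. With |A| = 4, there are |A|^2 = 16 ordered sum pairs; collecting distinct values, A + A = {-30, -15, -6, -3, 0, 9, 12, 18, 21, 24}, so |A + A| = 10. Thus K = 10/4 = 5/2. For comparison, the minimum possible |A + A| over all 4-element sets is 2·4 − 1 = 7 (so min K = 7/4), attained only by arithmetic progressions.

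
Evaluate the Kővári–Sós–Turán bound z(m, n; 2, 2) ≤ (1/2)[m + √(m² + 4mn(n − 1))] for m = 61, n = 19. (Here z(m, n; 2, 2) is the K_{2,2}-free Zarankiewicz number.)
z(61, 19; 2, 2) ≤ (1/2)[61 + √(61² + 4·61·19·18)] = (1/2)[61 + √87169] = 178.122

Kővári–Sós–Turán: let r_1, ..., r_61 be the row sums and z = Σ r_i the total number of 1s. Each pair of columns can share at most one row with both entries 1 (else a 2×2 all-ones block appears), so Σ_i C(r_i, 2) ≤ C(19, 2) = 171. By convexity Σ_i C(r_i, 2) ≥ 61·C(z/61, 2) = z(z − 61)/(2·61), giving z² − 61z − 61·19·18 ≤ 0 and hence z ≤ (1/2)[61 + √(3721 + 4·20862)] = (1/2)[61 + √87169] ≈ (1/2)(61 + 295.244) = 178.122.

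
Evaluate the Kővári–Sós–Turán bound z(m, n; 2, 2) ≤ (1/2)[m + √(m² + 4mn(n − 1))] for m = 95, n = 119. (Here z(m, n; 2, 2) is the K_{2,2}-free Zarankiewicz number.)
z(95, 119; 2, 2) ≤ (1/2)[95 + √(95² + 4·95·119·118)] = (1/2)[95 + √5344985] = 1203.4612

Kővári–Sós–Turán: let r_1, ..., r_95 be the row sums and z = Σ r_i the total number of 1s. Each pair of columns can share at most one row with both entries 1 (else a 2×2 all-ones block appears), so Σ_i C(r_i, 2) ≤ C(119, 2) = 7021. By convexity Σ_i C(r_i, 2) ≥ 95·C(z/95, 2) = z(z − 95)/(2·95), giving z² − 95z − 95·119·118 ≤ 0 and hence z ≤ (1/2)[95 + √(9025 + 4·1333990)] = (1/2)[95 + √5344985] ≈ (1/2)(95 + 2311.9224) = 1203.4612.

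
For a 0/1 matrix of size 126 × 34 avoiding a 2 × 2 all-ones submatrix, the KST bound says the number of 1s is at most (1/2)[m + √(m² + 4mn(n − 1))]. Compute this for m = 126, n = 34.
z(126, 34; 2, 2) ≤ (1/2)[126 + √(126² + 4·126·34·33)] = (1/2)[126 + √581364] = 444.2361

Kővári–Sós–Turán: let r_1, ..., r_126 be the row sums and z = Σ r_i the total number of 1s. Each pair of columns can share at most one row with both entries 1 (else a 2×2 all-ones block appears), so Σ_i C(r_i, 2) ≤ C(34, 2) = 561. By convexity Σ_i C(r_i, 2) ≥ 126·C(z/126, 2) = z(z − 126)/(2·126), giving z² − 126z − 126·34·33 ≤ 0 and hence z ≤ (1/2)[126 + √(15876 + 4·141372)] = (1/2)[126 + √581364] ≈ (1/2)(126 + 762.4723) = 444.2361.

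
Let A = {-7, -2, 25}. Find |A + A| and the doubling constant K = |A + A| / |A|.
K = |A + A| / |A| = 6/3 = 2

Enumerate A + A = {a + b : a, b ∈ A}. With |A| = 3, there are |A|^2 = 9 ordered sum pairs; collecting distinct values, A + A = {-14, -9, -4, 18, 23, 50}, so |A + A| = 6. Thus K = 6/3 = 2. For comparison, the minimum possible |A + A| over all 3-element sets is 2·3 − 1 = 5 (so min K = 5/3), attained only by arithmetic progressions.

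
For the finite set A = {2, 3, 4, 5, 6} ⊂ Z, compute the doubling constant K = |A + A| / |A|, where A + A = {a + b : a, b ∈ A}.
K = |A + A| / |A| = 9/5

Enumerate A + A = {a + b : a, b ∈ A}. With |A| = 5, there are |A|^2 = 25 ordered sum pairs; collecting distinct values, A + A = {4, 5, 6, 7, 8, 9, 10, 11, 12}, so |A + A| = 9. Thus K = 9/5. Here |A + A| = 2|A| − 1 = 9, the minimum possible — so K = 9/5 is minimal, which holds iff A is an arithmetic progression.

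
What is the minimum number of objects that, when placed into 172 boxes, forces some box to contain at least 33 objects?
n = (33 − 1)·172 + 1 = 5505

By the generalised pigeonhole principle, to guarantee some box contains ≥ r objects we need more than (r − 1) · k objects total. Threshold: n = (r − 1) · k + 1. With r = 33 and k = 172: n = 32 · 172 + 1 = 5504 + 1 = 5505. For n = 5504 = 32 · 172, we can put exactly 32 objects in every box, avoiding 33 in any single one — so 5505 is tight.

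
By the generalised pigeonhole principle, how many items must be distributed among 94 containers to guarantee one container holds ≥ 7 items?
n = (7 − 1)·94 + 1 = 565

By the generalised pigeonhole principle, to guarantee some box contains ≥ r objects we need more than (r − 1) · k objects total. Threshold: n = (r − 1) · k + 1. With r = 7 and k = 94: n = 6 · 94 + 1 = 564 + 1 = 565. For n = 564 = 6 · 94, we can put exactly 6 objects in every box, avoiding 7 in any single one — so 565 is tight.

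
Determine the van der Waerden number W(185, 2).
W(185, 2) = 185 + 1 = 186

A 2-term AP is any pair of integers, so a monochromatic 2-AP exists iff some colour is used at least twice. With 185 colours, the colouring i ↦ i on {1, ..., 185} uses each colour once, avoiding any monochromatic pair, so W(185, 2) > 185. For {1, ..., 186}, pigeonhole forces two integers of the same colour, which form a monochromatic 2-AP. Hence W(185, 2) = 186.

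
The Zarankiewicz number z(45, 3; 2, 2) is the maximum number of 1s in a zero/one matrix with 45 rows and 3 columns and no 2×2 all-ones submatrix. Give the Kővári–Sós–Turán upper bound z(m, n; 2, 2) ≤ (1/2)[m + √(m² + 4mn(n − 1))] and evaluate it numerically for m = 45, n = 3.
z(45, 3; 2, 2) ≤ (1/2)[45 + √(45² + 4·45·3·2)] = (1/2)[45 + √3105] = 50.3613

Kővári–Sós–Turán: let r_1, ..., r_45 be the row sums and z = Σ r_i the total number of 1s. Each pair of columns can share at most one row with both entries 1 (else a 2×2 all-ones block appears), so Σ_i C(r_i, 2) ≤ C(3, 2) = 3. By convexity Σ_i C(r_i, 2) ≥ 45·C(z/45, 2) = z(z − 45)/(2·45), giving z² − 45z − 45·3·2 ≤ 0 and hence z ≤ (1/2)[45 + √(2025 + 4·270)] = (1/2)[45 + √3105] ≈ (1/2)(45 + 55.7225) = 50.3613.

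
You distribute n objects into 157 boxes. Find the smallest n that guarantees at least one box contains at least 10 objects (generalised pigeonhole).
n = (10 − 1)·157 + 1 = 1414

By the generalised pigeonhole principle, to guarantee some box contains ≥ r objects we need more than (r − 1) · k objects total. Threshold: n = (r − 1) · k + 1. With r = 10 and k = 157: n = 9 · 157 + 1 = 1413 + 1 = 1414. For n = 1413 = 9 · 157, we can put exactly 9 objects in every box, avoiding 10 in any single one — so 1414 is tight.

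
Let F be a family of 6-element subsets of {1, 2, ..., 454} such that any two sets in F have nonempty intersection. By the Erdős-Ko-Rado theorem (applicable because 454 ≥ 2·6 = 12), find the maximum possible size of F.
max |F| = C(453, 5) = 155485819665

Erdős-Ko-Rado (1961): when n ≥ 2k, max |F| = C(n−1, k−1). The bound is attained by the star {A : i ∈ A} for any fixed i ∈ [n]. Here C(454−1, 6−1) = C(453, 5) = 155485819665.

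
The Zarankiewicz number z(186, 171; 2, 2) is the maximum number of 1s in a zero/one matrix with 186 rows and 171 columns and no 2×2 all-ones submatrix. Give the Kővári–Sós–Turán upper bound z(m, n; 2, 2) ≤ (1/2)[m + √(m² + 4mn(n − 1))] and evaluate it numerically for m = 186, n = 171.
z(186, 171; 2, 2) ≤ (1/2)[186 + √(186² + 4·186·171·170)] = (1/2)[186 + √21662676] = 2420.159

Kővári–Sós–Turán: let r_1, ..., r_186 be the row sums and z = Σ r_i the total number of 1s. Each pair of columns can share at most one row with both entries 1 (else a 2×2 all-ones block appears), so Σ_i C(r_i, 2) ≤ C(171, 2) = 14535. By convexity Σ_i C(r_i, 2) ≥ 186·C(z/186, 2) = z(z − 186)/(2·186), giving z² − 186z − 186·171·170 ≤ 0 and hence z ≤ (1/2)[186 + √(34596 + 4·5407020)] = (1/2)[186 + √21662676] ≈ (1/2)(186 + 4654.318) = 2420.159.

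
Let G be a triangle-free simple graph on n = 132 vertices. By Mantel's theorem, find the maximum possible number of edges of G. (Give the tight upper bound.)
ex(132, K_3) = ⌊132^2/4⌋ = 4356

Mantel (1907): a triangle-free graph on n vertices has at most ⌊n^2/4⌋ edges, with equality for the complete bipartite graph K_{⌊n/2⌋, ⌈n/2⌉}. For n = 132: ⌊132^2/4⌋ = ⌊17424/4⌋ = 4356. The extremal graph is K_{66, 66}, which has 66·66 = 4356 edges.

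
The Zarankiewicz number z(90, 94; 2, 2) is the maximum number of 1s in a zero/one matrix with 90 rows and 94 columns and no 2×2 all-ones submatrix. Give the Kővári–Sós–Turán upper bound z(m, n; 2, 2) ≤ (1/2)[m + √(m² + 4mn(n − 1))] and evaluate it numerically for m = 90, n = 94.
z(90, 94; 2, 2) ≤ (1/2)[90 + √(90² + 4·90·94·93)] = (1/2)[90 + √3155220] = 933.1469

Kővári–Sós–Turán: let r_1, ..., r_90 be the row sums and z = Σ r_i the total number of 1s. Each pair of columns can share at most one row with both entries 1 (else a 2×2 all-ones block appears), so Σ_i C(r_i, 2) ≤ C(94, 2) = 4371. By convexity Σ_i C(r_i, 2) ≥ 90·C(z/90, 2) = z(z − 90)/(2·90), giving z² − 90z − 90·94·93 ≤ 0 and hence z ≤ (1/2)[90 + √(8100 + 4·786780)] = (1/2)[90 + √3155220] ≈ (1/2)(90 + 1776.2939) = 933.1469.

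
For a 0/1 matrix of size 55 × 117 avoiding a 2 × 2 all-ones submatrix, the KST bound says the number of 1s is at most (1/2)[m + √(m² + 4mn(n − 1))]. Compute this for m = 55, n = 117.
z(55, 117; 2, 2) ≤ (1/2)[55 + √(55² + 4·55·117·116)] = (1/2)[55 + √2988865] = 891.9167

Kővári–Sós–Turán: let r_1, ..., r_55 be the row sums and z = Σ r_i the total number of 1s. Each pair of columns can share at most one row with both entries 1 (else a 2×2 all-ones block appears), so Σ_i C(r_i, 2) ≤ C(117, 2) = 6786. By convexity Σ_i C(r_i, 2) ≥ 55·C(z/55, 2) = z(z − 55)/(2·55), giving z² − 55z − 55·117·116 ≤ 0 and hence z ≤ (1/2)[55 + √(3025 + 4·746460)] = (1/2)[55 + √2988865] ≈ (1/2)(55 + 1728.8334) = 891.9167.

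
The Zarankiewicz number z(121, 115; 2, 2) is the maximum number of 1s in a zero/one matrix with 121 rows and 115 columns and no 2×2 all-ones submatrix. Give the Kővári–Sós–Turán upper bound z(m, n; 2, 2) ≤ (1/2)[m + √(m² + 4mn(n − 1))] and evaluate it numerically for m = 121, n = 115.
z(121, 115; 2, 2) ≤ (1/2)[121 + √(121² + 4·121·115·114)] = (1/2)[121 + √6359881] = 1321.4402

Kővári–Sós–Turán: let r_1, ..., r_121 be the row sums and z = Σ r_i the total number of 1s. Each pair of columns can share at most one row with both entries 1 (else a 2×2 all-ones block appears), so Σ_i C(r_i, 2) ≤ C(115, 2) = 6555. By convexity Σ_i C(r_i, 2) ≥ 121·C(z/121, 2) = z(z − 121)/(2·121), giving z² − 121z − 121·115·114 ≤ 0 and hence z ≤ (1/2)[121 + √(14641 + 4·1586310)] = (1/2)[121 + √6359881] ≈ (1/2)(121 + 2521.8804) = 1321.4402.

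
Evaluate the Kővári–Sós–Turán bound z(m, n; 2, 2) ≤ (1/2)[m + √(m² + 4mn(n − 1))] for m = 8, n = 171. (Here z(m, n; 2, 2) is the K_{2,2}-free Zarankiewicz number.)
z(8, 171; 2, 2) ≤ (1/2)[8 + √(8² + 4·8·171·170)] = (1/2)[8 + √930304] = 486.2613

Kővári–Sós–Turán: let r_1, ..., r_8 be the row sums and z = Σ r_i the total number of 1s. Each pair of columns can share at most one row with both entries 1 (else a 2×2 all-ones block appears), so Σ_i C(r_i, 2) ≤ C(171, 2) = 14535. By convexity Σ_i C(r_i, 2) ≥ 8·C(z/8, 2) = z(z − 8)/(2·8), giving z² − 8z − 8·171·170 ≤ 0 and hence z ≤ (1/2)[8 + √(64 + 4·232560)] = (1/2)[8 + √930304] ≈ (1/2)(8 + 964.5227) = 486.2613.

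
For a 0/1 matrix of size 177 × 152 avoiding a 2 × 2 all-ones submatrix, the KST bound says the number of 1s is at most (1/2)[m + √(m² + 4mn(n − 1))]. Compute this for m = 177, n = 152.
z(177, 152; 2, 2) ≤ (1/2)[177 + √(177² + 4·177·152·151)] = (1/2)[177 + √16281345] = 2106.0074

Kővári–Sós–Turán: let r_1, ..., r_177 be the row sums and z = Σ r_i the total number of 1s. Each pair of columns can share at most one row with both entries 1 (else a 2×2 all-ones block appears), so Σ_i C(r_i, 2) ≤ C(152, 2) = 11476. By convexity Σ_i C(r_i, 2) ≥ 177·C(z/177, 2) = z(z − 177)/(2·177), giving z² − 177z − 177·152·151 ≤ 0 and hence z ≤ (1/2)[177 + √(31329 + 4·4062504)] = (1/2)[177 + √16281345] ≈ (1/2)(177 + 4035.0149) = 2106.0074.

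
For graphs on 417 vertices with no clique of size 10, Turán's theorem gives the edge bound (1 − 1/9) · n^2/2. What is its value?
Turán density bound = (8/9) · 417^2/2 = 77284

Turán's theorem: ex(n, K_{r+1}) is achieved by the complete r-partite Turán graph T(n, r) with parts as balanced as possible, and is at most (1 − 1/r) · n^2/2. For r = 9, n = 417: the density bound is (8/9) · 173889/2 = 77284. The integer-valued extremum is e(T(417, 9)) = 77283, which is strictly less than the density bound 77284 since 9 ∤ 417 (the parts of T(417, 9) cannot all be equal).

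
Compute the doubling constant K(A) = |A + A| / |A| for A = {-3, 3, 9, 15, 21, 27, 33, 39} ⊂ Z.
K = |A + A| / |A| = 15/8

Enumerate A + A = {a + b : a, b ∈ A}. With |A| = 8, there are |A|^2 = 64 ordered sum pairs; collecting distinct values, A + A = {-6, 0, 6, 12, 18, 24, 30, 36, 42, 48, 54, 60, 66, 72, 78}, so |A + A| = 15. Thus K = 15/8. Here |A + A| = 2|A| − 1 = 15, the minimum possible — so K = 15/8 is minimal, which holds iff A is an arithmetic progression.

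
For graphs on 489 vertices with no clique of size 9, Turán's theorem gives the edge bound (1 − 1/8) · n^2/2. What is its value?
Turán density bound = (7/8) · 489^2/2 = 1673847/16 ≈ 104615.4375

Turán's theorem: ex(n, K_{r+1}) is achieved by the complete r-partite Turán graph T(n, r) with parts as balanced as possible, and is at most (1 − 1/r) · n^2/2. For r = 8, n = 489: the density bound is (7/8) · 239121/2 = 1673847/16 ≈ 104615.4375. The integer-valued extremum is e(T(489, 8)) = 104615, which is strictly less than the density bound 1673847/16 since 8 ∤ 489 (the parts of T(489, 8) cannot all be equal).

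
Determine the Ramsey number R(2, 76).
R(2, 76) = 76

R(2, k) = k for all k ≥ 2: in a 2-colouring of K_k, either some edge is red (a red K_2) or all edges are blue (a blue K_k). And K_{75} coloured all-blue has no blue K_76, so R(2, 76) > 75. Hence R(2, 76) = 76.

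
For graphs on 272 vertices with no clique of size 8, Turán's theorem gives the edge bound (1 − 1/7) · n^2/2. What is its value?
Turán density bound = (6/7) · 272^2/2 = 221952/7 ≈ 31707.4286

Turán's theorem: ex(n, K_{r+1}) is achieved by the complete r-partite Turán graph T(n, r) with parts as balanced as possible, and is at most (1 − 1/r) · n^2/2. For r = 7, n = 272: the density bound is (6/7) · 73984/2 = 221952/7 ≈ 31707.4286. The integer-valued extremum is e(T(272, 7)) = 31707, which is strictly less than the density bound 221952/7 since 7 ∤ 272 (the parts of T(272, 7) cannot all be equal).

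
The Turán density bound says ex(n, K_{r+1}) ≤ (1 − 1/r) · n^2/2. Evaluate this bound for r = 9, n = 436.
Turán density bound = (8/9) · 436^2/2 = 760384/9 ≈ 84487.1111

Turán's theorem: ex(n, K_{r+1}) is achieved by the complete r-partite Turán graph T(n, r) with parts as balanced as possible, and is at most (1 − 1/r) · n^2/2. For r = 9, n = 436: the density bound is (8/9) · 190096/2 = 760384/9 ≈ 84487.1111. The integer-valued extremum is e(T(436, 9)) = 84486, which is strictly less than the density bound 760384/9 since 9 ∤ 436 (the parts of T(436, 9) cannot all be equal).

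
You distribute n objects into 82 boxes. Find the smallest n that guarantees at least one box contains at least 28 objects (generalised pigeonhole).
n = (28 − 1)·82 + 1 = 2215

By the generalised pigeonhole principle, to guarantee some box contains ≥ r objects we need more than (r − 1) · k objects total. Threshold: n = (r − 1) · k + 1. With r = 28 and k = 82: n = 27 · 82 + 1 = 2214 + 1 = 2215. For n = 2214 = 27 · 82, we can put exactly 27 objects in every box, avoiding 28 in any single one — so 2215 is tight.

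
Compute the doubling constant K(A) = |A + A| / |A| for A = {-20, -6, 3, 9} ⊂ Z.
K = |A + A| / |A| = 10/4 = 5/2

Enumerate A + A = {a + b : a, b ∈ A}. With |A| = 4, there are |A|^2 = 16 ordered sum pairs; collecting distinct values, A + A = {-40, -26, -17, -12, -11, -3, 3, 6, 12, 18}, so |A + A| = 10. Thus K = 10/4 = 5/2. For comparison, the minimum possible |A + A| over all 4-element sets is 2·4 − 1 = 7 (so min K = 7/4), attained only by arithmetic progressions.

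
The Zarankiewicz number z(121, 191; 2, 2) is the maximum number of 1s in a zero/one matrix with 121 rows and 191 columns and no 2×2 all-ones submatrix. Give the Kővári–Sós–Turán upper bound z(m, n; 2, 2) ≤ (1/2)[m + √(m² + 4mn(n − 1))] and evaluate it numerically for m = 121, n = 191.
z(121, 191; 2, 2) ≤ (1/2)[121 + √(121² + 4·121·191·190)] = (1/2)[121 + √17579001] = 2156.866

Kővári–Sós–Turán: let r_1, ..., r_121 be the row sums and z = Σ r_i the total number of 1s. Each pair of columns can share at most one row with both entries 1 (else a 2×2 all-ones block appears), so Σ_i C(r_i, 2) ≤ C(191, 2) = 18145. By convexity Σ_i C(r_i, 2) ≥ 121·C(z/121, 2) = z(z − 121)/(2·121), giving z² − 121z − 121·191·190 ≤ 0 and hence z ≤ (1/2)[121 + √(14641 + 4·4391090)] = (1/2)[121 + √17579001] ≈ (1/2)(121 + 4192.7319) = 2156.866.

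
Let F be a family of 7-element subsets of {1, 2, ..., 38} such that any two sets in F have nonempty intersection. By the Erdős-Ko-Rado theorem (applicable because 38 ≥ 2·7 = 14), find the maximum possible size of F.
max |F| = C(37, 6) = 2324784

Erdős-Ko-Rado (1961): when n ≥ 2k, max |F| = C(n−1, k−1). The bound is attained by the star {A : i ∈ A} for any fixed i ∈ [n]. Here C(38−1, 7−1) = C(37, 6) = 2324784.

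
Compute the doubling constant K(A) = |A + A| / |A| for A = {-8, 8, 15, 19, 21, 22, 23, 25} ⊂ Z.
K = |A + A| / |A| = 29/8

Enumerate A + A = {a + b : a, b ∈ A}. With |A| = 8, there are |A|^2 = 64 ordered sum pairs; collecting distinct values, A + A = {-16, 0, 7, 11, 13, 14, 15, 16, 17, 23, 27, 29, 30, 31, 33, 34, 36, 37, 38, 40, 41, 42, 43, 44, 45, 46, 47, 48, 50}, so |A + A| = 29. Thus K = 29/8. For comparison, the minimum possible |A + A| over all 8-element sets is 2·8 − 1 = 15 (so min K = 15/8), attained only by arithmetic progressions.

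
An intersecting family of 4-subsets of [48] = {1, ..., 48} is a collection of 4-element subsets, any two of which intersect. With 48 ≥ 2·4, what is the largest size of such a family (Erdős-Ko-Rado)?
max |F| = C(47, 3) = 16215

Erdős-Ko-Rado (1961): when n ≥ 2k, max |F| = C(n−1, k−1). The bound is attained by the star {A : i ∈ A} for any fixed i ∈ [n]. Here C(48−1, 4−1) = C(47, 3) = 16215.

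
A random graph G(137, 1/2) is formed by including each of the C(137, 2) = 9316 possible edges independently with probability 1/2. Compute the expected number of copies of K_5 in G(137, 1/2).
E[# K_5] = C(137, 5) · (1/2)^C(5, 2) = 373566942 / 2^10 = 186783471/512 ≈ 364811.466797

For each 5-subset S of vertices (there are C(137, 5) = 373566942 such S), let X_S = 1 if S induces a K_5 (all C(5, 2) = 10 edges present). Then P(X_S = 1) = (1/2)^10 = 1/1024. By linearity of expectation, E[# K_5] = C(137, 5) · (1/2)^10 = 373566942 / 1024 = 186783471/512 ≈ 364811.466797.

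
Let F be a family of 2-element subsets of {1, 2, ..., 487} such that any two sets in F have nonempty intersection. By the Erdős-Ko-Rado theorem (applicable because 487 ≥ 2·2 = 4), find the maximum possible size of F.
max |F| = C(486, 1) = 486

Erdős-Ko-Rado (1961): when n ≥ 2k, max |F| = C(n−1, k−1). The bound is attained by the star {A : i ∈ A} for any fixed i ∈ [n]. Here C(487−1, 2−1) = C(486, 1) = 486.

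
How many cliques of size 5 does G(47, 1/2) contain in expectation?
E[# K_5] = C(47, 5) · (1/2)^C(5, 2) = 1533939 / 2^10 ≈ 1497.987305

For each 5-subset S of vertices (there are C(47, 5) = 1533939 such S), let X_S = 1 if S induces a K_5 (all C(5, 2) = 10 edges present). Then P(X_S = 1) = (1/2)^10 = 1/1024. By linearity of expectation, E[# K_5] = C(47, 5) · (1/2)^10 = 1533939 / 1024 ≈ 1497.987305.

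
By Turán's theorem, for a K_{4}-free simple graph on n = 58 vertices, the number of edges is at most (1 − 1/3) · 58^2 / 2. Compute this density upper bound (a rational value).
Turán density bound = (2/3) · 58^2/2 = 3364/3 ≈ 1121.3333

Turán's theorem: ex(n, K_{r+1}) is achieved by the complete r-partite Turán graph T(n, r) with parts as balanced as possible, and is at most (1 − 1/r) · n^2/2. For r = 3, n = 58: the density bound is (2/3) · 3364/2 = 3364/3 ≈ 1121.3333. The integer-valued extremum is e(T(58, 3)) = 1121, which is strictly less than the density bound 3364/3 since 3 ∤ 58 (the parts of T(58, 3) cannot all be equal).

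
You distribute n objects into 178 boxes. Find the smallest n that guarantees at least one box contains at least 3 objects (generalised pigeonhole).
n = (3 − 1)·178 + 1 = 357

By the generalised pigeonhole principle, to guarantee some box contains ≥ r objects we need more than (r − 1) · k objects total. Threshold: n = (r − 1) · k + 1. With r = 3 and k = 178: n = 2 · 178 + 1 = 356 + 1 = 357. For n = 356 = 2 · 178, we can put exactly 2 objects in every box, avoiding 3 in any single one — so 357 is tight.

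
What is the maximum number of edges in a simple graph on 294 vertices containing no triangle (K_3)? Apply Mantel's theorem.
ex(294, K_3) = ⌊294^2/4⌋ = 21609

Mantel (1907): a triangle-free graph on n vertices has at most ⌊n^2/4⌋ edges, with equality for the complete bipartite graph K_{⌊n/2⌋, ⌈n/2⌉}. For n = 294: ⌊294^2/4⌋ = ⌊86436/4⌋ = 21609. The extremal graph is K_{147, 147}, which has 147·147 = 21609 edges.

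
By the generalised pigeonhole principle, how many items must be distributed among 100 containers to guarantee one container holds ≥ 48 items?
n = (48 − 1)·100 + 1 = 4701

By the generalised pigeonhole principle, to guarantee some box contains ≥ r objects we need more than (r − 1) · k objects total. Threshold: n = (r − 1) · k + 1. With r = 48 and k = 100: n = 47 · 100 + 1 = 4700 + 1 = 4701. For n = 4700 = 47 · 100, we can put exactly 47 objects in every box, avoiding 48 in any single one — so 4701 is tight.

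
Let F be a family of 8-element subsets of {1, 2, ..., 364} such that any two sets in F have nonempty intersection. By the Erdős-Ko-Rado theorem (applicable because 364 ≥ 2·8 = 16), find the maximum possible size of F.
max |F| = C(363, 7) = 155467656865026

Erdős-Ko-Rado (1961): when n ≥ 2k, max |F| = C(n−1, k−1). The bound is attained by the star {A : i ∈ A} for any fixed i ∈ [n]. Here C(364−1, 8−1) = C(363, 7) = 155467656865026.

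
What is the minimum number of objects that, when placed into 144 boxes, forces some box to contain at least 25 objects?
n = (25 − 1)·144 + 1 = 3457

By the generalised pigeonhole principle, to guarantee some box contains ≥ r objects we need more than (r − 1) · k objects total. Threshold: n = (r − 1) · k + 1. With r = 25 and k = 144: n = 24 · 144 + 1 = 3456 + 1 = 3457. For n = 3456 = 24 · 144, we can put exactly 24 objects in every box, avoiding 25 in any single one — so 3457 is tight.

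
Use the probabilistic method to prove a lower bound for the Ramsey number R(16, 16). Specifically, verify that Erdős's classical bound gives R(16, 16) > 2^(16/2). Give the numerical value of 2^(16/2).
2^(16/2) = 256; so R(16, 16) > 256

Colour each edge of K_n uniformly at random with red/blue. The expected number of monochromatic K_16 is C(n, 16) · 2 · 2^(−C(16,2)). If C(n, 16) · 2^(1 − C(16,2)) < 1, then with positive probability no monochromatic K_16 exists, so R(16, 16) > n. The standard estimate C(n, 16) ≤ n^16/16! shows this inequality holds whenever n ≤ 2^(16/2) (since 16! · 2^(C(16,2) − 1) > 2^(16^2/2) ≥ n^16). Hence R(16, 16) > 2^(16/2) = 256.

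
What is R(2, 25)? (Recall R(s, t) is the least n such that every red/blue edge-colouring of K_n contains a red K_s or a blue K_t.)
R(2, 25) = 25

R(2, k) = k for all k ≥ 2: in a 2-colouring of K_k, either some edge is red (a red K_2) or all edges are blue (a blue K_k). And K_{24} coloured all-blue has no blue K_25, so R(2, 25) > 24. Hence R(2, 25) = 25.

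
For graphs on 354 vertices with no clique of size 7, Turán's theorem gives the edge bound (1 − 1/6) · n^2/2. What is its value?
Turán density bound = (5/6) · 354^2/2 = 52215

Turán's theorem: ex(n, K_{r+1}) is achieved by the complete r-partite Turán graph T(n, r) with parts as balanced as possible, and is at most (1 − 1/r) · n^2/2. For r = 6, n = 354: the density bound is (5/6) · 125316/2 = 52215. Since 6 ∣ 354, the Turán graph T(354, 6) has parts of equal size 59, and its edge count e(T(354, 6)) = 52215 attains the density bound exactly.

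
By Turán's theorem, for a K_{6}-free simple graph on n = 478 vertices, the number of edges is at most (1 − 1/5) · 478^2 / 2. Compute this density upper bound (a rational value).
Turán density bound = (4/5) · 478^2/2 = 456968/5 ≈ 91393.6

Turán's theorem: ex(n, K_{r+1}) is achieved by the complete r-partite Turán graph T(n, r) with parts as balanced as possible, and is at most (1 − 1/r) · n^2/2. For r = 5, n = 478: the density bound is (4/5) · 228484/2 = 456968/5 ≈ 91393.6. The integer-valued extremum is e(T(478, 5)) = 91393, which is strictly less than the density bound 456968/5 since 5 ∤ 478 (the parts of T(478, 5) cannot all be equal).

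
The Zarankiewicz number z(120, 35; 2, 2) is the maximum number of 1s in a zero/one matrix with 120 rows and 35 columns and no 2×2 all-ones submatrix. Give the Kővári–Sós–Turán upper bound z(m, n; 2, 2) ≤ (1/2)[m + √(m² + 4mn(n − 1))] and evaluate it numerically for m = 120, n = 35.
z(120, 35; 2, 2) ≤ (1/2)[120 + √(120² + 4·120·35·34)] = (1/2)[120 + √585600] = 442.6225

Kővári–Sós–Turán: let r_1, ..., r_120 be the row sums and z = Σ r_i the total number of 1s. Each pair of columns can share at most one row with both entries 1 (else a 2×2 all-ones block appears), so Σ_i C(r_i, 2) ≤ C(35, 2) = 595. By convexity Σ_i C(r_i, 2) ≥ 120·C(z/120, 2) = z(z − 120)/(2·120), giving z² − 120z − 120·35·34 ≤ 0 and hence z ≤ (1/2)[120 + √(14400 + 4·142800)] = (1/2)[120 + √585600] ≈ (1/2)(120 + 765.2451) = 442.6225.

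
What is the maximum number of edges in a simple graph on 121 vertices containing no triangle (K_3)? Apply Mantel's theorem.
ex(121, K_3) = ⌊121^2/4⌋ = 3660

Mantel (1907): a triangle-free graph on n vertices has at most ⌊n^2/4⌋ edges, with equality for the complete bipartite graph K_{⌊n/2⌋, ⌈n/2⌉}. For n = 121: ⌊121^2/4⌋ = ⌊14641/4⌋ = 3660. The extremal graph is K_{60, 61}, which has 60·61 = 3660 edges.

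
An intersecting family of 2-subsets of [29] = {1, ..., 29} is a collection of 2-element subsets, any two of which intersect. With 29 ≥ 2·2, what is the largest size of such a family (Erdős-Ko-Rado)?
max |F| = C(28, 1) = 28

The Erdős-Ko-Rado theorem states: for n ≥ 2k, an intersecting family of k-subsets of an n-element set has size at most C(n − 1, k − 1), with equality for 'star' families {A ⊆ [n] : |A| = k, i ∈ A} (fix an element i). For n = 29, k = 2: C(28, 1) = 28.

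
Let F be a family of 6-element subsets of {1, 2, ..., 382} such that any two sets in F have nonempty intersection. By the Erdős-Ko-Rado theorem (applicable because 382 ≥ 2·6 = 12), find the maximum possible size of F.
max |F| = C(381, 5) = 65162792331

Erdős-Ko-Rado (1961): when n ≥ 2k, max |F| = C(n−1, k−1). The bound is attained by the star {A : i ∈ A} for any fixed i ∈ [n]. Here C(382−1, 6−1) = C(381, 5) = 65162792331.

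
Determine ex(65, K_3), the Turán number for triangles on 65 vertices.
ex(65, K_3) = ⌊65^2/4⌋ = 1056

Mantel (1907): a triangle-free graph on n vertices has at most ⌊n^2/4⌋ edges, with equality for the complete bipartite graph K_{⌊n/2⌋, ⌈n/2⌉}. For n = 65: ⌊65^2/4⌋ = ⌊4225/4⌋ = 1056. The extremal graph is K_{32, 33}, which has 32·33 = 1056 edges.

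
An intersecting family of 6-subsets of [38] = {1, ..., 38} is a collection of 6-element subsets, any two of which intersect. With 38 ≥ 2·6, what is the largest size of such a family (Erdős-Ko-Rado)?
max |F| = C(37, 5) = 435897

Erdős-Ko-Rado (1961): when n ≥ 2k, max |F| = C(n−1, k−1). The bound is attained by the star {A : i ∈ A} for any fixed i ∈ [n]. Here C(38−1, 6−1) = C(37, 5) = 435897.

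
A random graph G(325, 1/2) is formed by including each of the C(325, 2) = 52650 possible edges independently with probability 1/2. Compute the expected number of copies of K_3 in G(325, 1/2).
E[# K_3] = C(325, 3) · (1/2)^C(3, 2) = 5668650 / 2^3 = 2834325/4 = 708581.25

For each 3-subset S of vertices (there are C(325, 3) = 5668650 such S), let X_S = 1 if S induces a K_3 (all C(3, 2) = 3 edges present). Then P(X_S = 1) = (1/2)^3 = 1/8. By linearity of expectation, E[# K_3] = C(325, 3) · (1/2)^3 = 5668650 / 8 = 2834325/4 = 708581.25.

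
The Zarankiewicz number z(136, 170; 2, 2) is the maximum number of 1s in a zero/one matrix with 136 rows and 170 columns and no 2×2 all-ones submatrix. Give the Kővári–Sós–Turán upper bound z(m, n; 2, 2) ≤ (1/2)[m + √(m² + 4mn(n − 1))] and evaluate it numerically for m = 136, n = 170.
z(136, 170; 2, 2) ≤ (1/2)[136 + √(136² + 4·136·170·169)] = (1/2)[136 + √15647616] = 2045.8534

Kővári–Sós–Turán: let r_1, ..., r_136 be the row sums and z = Σ r_i the total number of 1s. Each pair of columns can share at most one row with both entries 1 (else a 2×2 all-ones block appears), so Σ_i C(r_i, 2) ≤ C(170, 2) = 14365. By convexity Σ_i C(r_i, 2) ≥ 136·C(z/136, 2) = z(z − 136)/(2·136), giving z² − 136z − 136·170·169 ≤ 0 and hence z ≤ (1/2)[136 + √(18496 + 4·3907280)] = (1/2)[136 + √15647616] ≈ (1/2)(136 + 3955.7068) = 2045.8534.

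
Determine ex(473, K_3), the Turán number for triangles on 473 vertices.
ex(473, K_3) = ⌊473^2/4⌋ = 55932

Mantel (1907): a triangle-free graph on n vertices has at most ⌊n^2/4⌋ edges, with equality for the complete bipartite graph K_{⌊n/2⌋, ⌈n/2⌉}. For n = 473: ⌊473^2/4⌋ = ⌊223729/4⌋ = 55932. The extremal graph is K_{236, 237}, which has 236·237 = 55932 edges.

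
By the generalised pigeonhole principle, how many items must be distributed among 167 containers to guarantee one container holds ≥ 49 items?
n = (49 − 1)·167 + 1 = 8017

By the generalised pigeonhole principle, to guarantee some box contains ≥ r objects we need more than (r − 1) · k objects total. Threshold: n = (r − 1) · k + 1. With r = 49 and k = 167: n = 48 · 167 + 1 = 8016 + 1 = 8017. For n = 8016 = 48 · 167, we can put exactly 48 objects in every box, avoiding 49 in any single one — so 8017 is tight.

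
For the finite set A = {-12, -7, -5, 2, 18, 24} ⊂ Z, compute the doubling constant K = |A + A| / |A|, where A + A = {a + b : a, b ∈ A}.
K = |A + A| / |A| = 20/6 = 10/3

Enumerate A + A = {a + b : a, b ∈ A}. With |A| = 6, there are |A|^2 = 36 ordered sum pairs; collecting distinct values, A + A = {-24, -19, -17, -14, -12, -10, -5, -3, 4, 6, 11, 12, 13, 17, 19, 20, 26, 36, 42, 48}, so |A + A| = 20. Thus K = 20/6 = 10/3. For comparison, the minimum possible |A + A| over all 6-element sets is 2·6 − 1 = 11 (so min K = 11/6), attained only by arithmetic progressions.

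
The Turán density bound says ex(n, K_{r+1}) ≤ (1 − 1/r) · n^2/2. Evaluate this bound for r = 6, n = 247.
Turán density bound = (5/6) · 247^2/2 = 305045/12 ≈ 25420.4167

Turán's theorem: ex(n, K_{r+1}) is achieved by the complete r-partite Turán graph T(n, r) with parts as balanced as possible, and is at most (1 − 1/r) · n^2/2. For r = 6, n = 247: the density bound is (5/6) · 61009/2 = 305045/12 ≈ 25420.4167. The integer-valued extremum is e(T(247, 6)) = 25420, which is strictly less than the density bound 305045/12 since 6 ∤ 247 (the parts of T(247, 6) cannot all be equal).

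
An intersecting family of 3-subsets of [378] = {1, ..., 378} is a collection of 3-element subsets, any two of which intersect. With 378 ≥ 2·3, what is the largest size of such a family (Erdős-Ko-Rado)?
max |F| = C(377, 2) = 70876

The Erdős-Ko-Rado theorem states: for n ≥ 2k, an intersecting family of k-subsets of an n-element set has size at most C(n − 1, k − 1), with equality for 'star' families {A ⊆ [n] : |A| = k, i ∈ A} (fix an element i). For n = 378, k = 3: C(377, 2) = 70876.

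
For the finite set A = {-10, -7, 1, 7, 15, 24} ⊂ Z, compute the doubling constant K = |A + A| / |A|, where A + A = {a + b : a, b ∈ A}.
K = |A + A| / |A| = 19/6

Enumerate A + A = {a + b : a, b ∈ A}. With |A| = 6, there are |A|^2 = 36 ordered sum pairs; collecting distinct values, A + A = {-20, -17, -14, -9, -6, -3, 0, 2, 5, 8, 14, 16, 17, 22, 25, 30, 31, 39, 48}, so |A + A| = 19. Thus K = 19/6. For comparison, the minimum possible |A + A| over all 6-element sets is 2·6 − 1 = 11 (so min K = 11/6), attained only by arithmetic progressions.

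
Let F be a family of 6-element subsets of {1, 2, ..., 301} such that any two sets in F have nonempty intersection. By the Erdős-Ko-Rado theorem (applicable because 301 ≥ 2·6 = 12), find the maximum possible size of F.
max |F| = C(300, 5) = 19582837560

Erdős-Ko-Rado (1961): when n ≥ 2k, max |F| = C(n−1, k−1). The bound is attained by the star {A : i ∈ A} for any fixed i ∈ [n]. Here C(301−1, 6−1) = C(300, 5) = 19582837560.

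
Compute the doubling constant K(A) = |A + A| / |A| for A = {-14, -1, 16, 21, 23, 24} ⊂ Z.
K = |A + A| / |A| = 21/6 = 7/2

Enumerate A + A = {a + b : a, b ∈ A}. With |A| = 6, there are |A|^2 = 36 ordered sum pairs; collecting distinct values, A + A = {-28, -15, -2, 2, 7, 9, 10, 15, 20, 22, 23, 32, 37, 39, 40, 42, 44, 45, 46, 47, 48}, so |A + A| = 21. Thus K = 21/6 = 7/2. For comparison, the minimum possible |A + A| over all 6-element sets is 2·6 − 1 = 11 (so min K = 11/6), attained only by arithmetic progressions.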